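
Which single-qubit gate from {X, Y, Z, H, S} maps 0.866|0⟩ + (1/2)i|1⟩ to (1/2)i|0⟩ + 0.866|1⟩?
X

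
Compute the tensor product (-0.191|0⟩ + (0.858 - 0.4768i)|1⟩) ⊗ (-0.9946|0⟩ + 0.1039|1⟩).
0.19|00⟩ - 0.01984|01⟩ + (-0.8534 + 0.4742i)|10⟩ + (0.08915 - 0.04954i)|11⟩

amp(|b₁b₂…⟩) = product of the factor amplitudes for bits b₁, b₂, …; only kets whose every factor amplitude is nonzero survive.
|00⟩: (-0.191)(-0.9946) = 0.19
|01⟩: (-0.191)(0.1039) = -0.01984
|10⟩: (0.858 - 0.4768i)(-0.9946) = (-0.8534 + 0.4742i)
|11⟩: (0.858 - 0.4768i)(0.1039) = (0.08915 - 0.04954i)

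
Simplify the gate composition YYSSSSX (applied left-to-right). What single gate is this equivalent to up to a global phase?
X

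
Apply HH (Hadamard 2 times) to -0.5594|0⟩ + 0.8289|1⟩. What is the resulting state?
-0.5594|0⟩ + 0.8289|1⟩

H² = I, so an even number of Hadamards cancels: H^2 = I and the state is unchanged.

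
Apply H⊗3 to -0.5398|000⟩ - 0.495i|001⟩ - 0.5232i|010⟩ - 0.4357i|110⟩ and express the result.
(-0.1908 - 0.514i)|000⟩ + (-0.1908 - 0.164i)|001⟩ + (-0.1908 + 0.164i)|010⟩ + (-0.1908 + 0.514i)|011⟩ + (-0.1908 - 0.2059i)|100⟩ + (-0.1908 + 0.1441i)|101⟩ + (-0.1908 - 0.1441i)|110⟩ + (-0.1908 + 0.2059i)|111⟩

H⊗3 gives amp(|y⟩) = (1/2√2) Σ_x (−1)^(x·y) amp(|x⟩), where x·y is the number of positions in which both x and y have a 1.
|000⟩: (-0.5398 - 0.495i - 0.5232i - 0.4357i)/(2√2) = (-0.1908 - 0.514i)
|001⟩: (-0.5398 + 0.495i - 0.5232i - 0.4357i)/(2√2) = (-0.1908 - 0.164i)
|010⟩: (-0.5398 - 0.495i + 0.5232i + 0.4357i)/(2√2) = (-0.1908 + 0.164i)
|011⟩: (-0.5398 + 0.495i + 0.5232i + 0.4357i)/(2√2) = (-0.1908 + 0.514i)
|100⟩: (-0.5398 - 0.495i - 0.5232i + 0.4357i)/(2√2) = (-0.1908 - 0.2059i)
|101⟩: (-0.5398 + 0.495i - 0.5232i + 0.4357i)/(2√2) = (-0.1908 + 0.1441i)
|110⟩: (-0.5398 - 0.495i + 0.5232i - 0.4357i)/(2√2) = (-0.1908 - 0.1441i)
|111⟩: (-0.5398 + 0.495i + 0.5232i - 0.4357i)/(2√2) = (-0.1908 + 0.2059i)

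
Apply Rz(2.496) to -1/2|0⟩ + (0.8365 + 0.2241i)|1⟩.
(-0.1586 + 0.4742i)|0⟩ + (0.05283 + 0.8644i)|1⟩

Rz(2.496) = [[e^(−iθ/2), 0], [0, e^(iθ/2)]] with e^(±iθ/2) = cos(θ/2) ± i·sin(θ/2); θ = 2.496, cos(θ/2) ≈ 0.31722, sin(θ/2) ≈ 0.948352.
With a = amp(|0⟩) = -1/2 and b = amp(|1⟩) = (0.8365 + 0.2241i):
new amp(|0⟩) = (0.31722 - 0.948352i)·a = (-0.1586 + 0.4742i)
new amp(|1⟩) = (0.31722 + 0.948352i)·b = (0.05283 + 0.8644i)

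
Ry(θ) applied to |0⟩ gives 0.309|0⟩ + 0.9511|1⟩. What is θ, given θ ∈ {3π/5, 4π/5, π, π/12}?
4π/5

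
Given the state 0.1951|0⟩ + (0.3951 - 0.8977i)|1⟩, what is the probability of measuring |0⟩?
0.03806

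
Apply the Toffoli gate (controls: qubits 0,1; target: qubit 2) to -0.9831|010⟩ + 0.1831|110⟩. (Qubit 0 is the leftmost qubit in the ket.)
-0.9831|010⟩ + 0.1831|111⟩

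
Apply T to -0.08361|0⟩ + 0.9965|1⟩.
-0.08361|0⟩ + (0.7046 + 0.7046i)|1⟩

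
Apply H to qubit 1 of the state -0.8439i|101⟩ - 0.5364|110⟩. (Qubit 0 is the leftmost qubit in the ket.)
-0.3793|100⟩ - 0.5967i|101⟩ + 0.3793|110⟩ - 0.5967i|111⟩

H on qubit 1 mixes each pair of kets that differ only in qubit 1: amplitudes (a, b) of (|…0…⟩, |…1…⟩) become ((a + b)/√2, (a − b)/√2). Kets absent from the input have amplitude 0.
(|100⟩, |110⟩): (a, b) = (0, -0.5364) → (-0.3793, 0.3793)
(|101⟩, |111⟩): (a, b) = (-0.8439i, 0) → (-0.5967i, -0.5967i)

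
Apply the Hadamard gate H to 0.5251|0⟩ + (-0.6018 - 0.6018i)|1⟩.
(-0.05424 - 0.4255i)|0⟩ + (0.7968 + 0.4255i)|1⟩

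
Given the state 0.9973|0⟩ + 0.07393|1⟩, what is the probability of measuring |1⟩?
0.005466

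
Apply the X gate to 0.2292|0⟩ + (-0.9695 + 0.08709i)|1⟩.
(-0.9695 + 0.08709i)|0⟩ + 0.2292|1⟩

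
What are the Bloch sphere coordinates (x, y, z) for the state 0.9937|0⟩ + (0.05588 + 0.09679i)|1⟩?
(0.1111, 0.1924, 0.9749)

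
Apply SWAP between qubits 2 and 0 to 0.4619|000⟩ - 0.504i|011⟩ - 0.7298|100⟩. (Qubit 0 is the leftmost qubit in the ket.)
0.4619|000⟩ - 0.7298|001⟩ - 0.504i|110⟩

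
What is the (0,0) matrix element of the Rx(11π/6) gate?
-0.9659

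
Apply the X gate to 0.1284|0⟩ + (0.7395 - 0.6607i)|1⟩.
(0.7395 - 0.6607i)|0⟩ + 0.1284|1⟩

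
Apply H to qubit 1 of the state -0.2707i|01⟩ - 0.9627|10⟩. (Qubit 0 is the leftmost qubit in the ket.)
-0.1914i|00⟩ + 0.1914i|01⟩ - 0.6807|10⟩ - 0.6807|11⟩

H on qubit 1 mixes each pair of kets that differ only in qubit 1: amplitudes (a, b) of (|…0…⟩, |…1…⟩) become ((a + b)/√2, (a − b)/√2). Kets absent from the input have amplitude 0.
(|00⟩, |01⟩): (a, b) = (0, -0.2707i) → (-0.1914i, 0.1914i)
(|10⟩, |11⟩): (a, b) = (-0.9627, 0) → (-0.6807, -0.6807)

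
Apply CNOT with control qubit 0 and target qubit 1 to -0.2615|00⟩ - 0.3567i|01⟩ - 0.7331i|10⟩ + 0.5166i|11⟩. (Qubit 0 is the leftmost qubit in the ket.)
-0.2615|00⟩ - 0.3567i|01⟩ + 0.5166i|10⟩ - 0.7331i|11⟩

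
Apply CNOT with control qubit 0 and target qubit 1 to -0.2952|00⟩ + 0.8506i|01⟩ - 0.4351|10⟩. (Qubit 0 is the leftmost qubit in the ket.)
-0.2952|00⟩ + 0.8506i|01⟩ - 0.4351|11⟩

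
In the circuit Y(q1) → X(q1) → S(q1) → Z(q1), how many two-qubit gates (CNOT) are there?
0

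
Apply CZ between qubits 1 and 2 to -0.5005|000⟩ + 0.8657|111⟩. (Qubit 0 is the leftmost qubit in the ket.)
-0.5005|000⟩ - 0.8657|111⟩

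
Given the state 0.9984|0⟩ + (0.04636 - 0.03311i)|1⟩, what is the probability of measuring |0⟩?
0.9968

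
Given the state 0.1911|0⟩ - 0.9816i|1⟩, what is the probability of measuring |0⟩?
0.03652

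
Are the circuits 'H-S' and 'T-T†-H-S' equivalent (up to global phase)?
Yes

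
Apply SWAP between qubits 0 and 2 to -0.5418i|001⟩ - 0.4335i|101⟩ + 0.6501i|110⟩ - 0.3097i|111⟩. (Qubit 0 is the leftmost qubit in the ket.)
0.6501i|011⟩ - 0.5418i|100⟩ - 0.4335i|101⟩ - 0.3097i|111⟩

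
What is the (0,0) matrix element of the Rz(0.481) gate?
(0.9712 - 0.2382i)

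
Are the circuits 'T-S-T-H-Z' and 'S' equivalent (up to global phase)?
No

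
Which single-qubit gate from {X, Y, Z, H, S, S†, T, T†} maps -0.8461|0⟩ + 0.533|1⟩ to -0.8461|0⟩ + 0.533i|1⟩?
S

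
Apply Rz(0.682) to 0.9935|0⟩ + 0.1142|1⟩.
(0.9363 - 0.3323i)|0⟩ + (0.1076 + 0.03819i)|1⟩

Rz(0.682) = [[e^(−iθ/2), 0], [0, e^(iθ/2)]] with e^(±iθ/2) = cos(θ/2) ± i·sin(θ/2); θ = 0.682, cos(θ/2) ≈ 0.942421, sin(θ/2) ≈ 0.33443.
With a = amp(|0⟩) = 0.9935 and b = amp(|1⟩) = 0.1142:
new amp(|0⟩) = (0.942421 - 0.33443i)·a = (0.9363 - 0.3323i)
new amp(|1⟩) = (0.942421 + 0.33443i)·b = (0.1076 + 0.03819i)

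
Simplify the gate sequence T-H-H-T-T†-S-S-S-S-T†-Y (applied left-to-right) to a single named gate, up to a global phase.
Y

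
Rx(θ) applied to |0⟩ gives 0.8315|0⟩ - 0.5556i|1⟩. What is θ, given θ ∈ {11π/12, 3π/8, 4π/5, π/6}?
3π/8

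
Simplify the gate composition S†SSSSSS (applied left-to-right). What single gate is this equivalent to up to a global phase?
S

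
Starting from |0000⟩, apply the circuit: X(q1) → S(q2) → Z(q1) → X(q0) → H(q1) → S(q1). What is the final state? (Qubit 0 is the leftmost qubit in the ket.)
-1/√2|1000⟩ + (1/√2)i|1100⟩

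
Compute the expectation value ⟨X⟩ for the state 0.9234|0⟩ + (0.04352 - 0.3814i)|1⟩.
0.08037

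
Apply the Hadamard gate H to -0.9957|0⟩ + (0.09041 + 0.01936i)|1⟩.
(-0.6401 + 0.01369i)|0⟩ + (-0.768 - 0.01369i)|1⟩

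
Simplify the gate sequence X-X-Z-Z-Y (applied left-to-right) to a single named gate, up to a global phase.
Y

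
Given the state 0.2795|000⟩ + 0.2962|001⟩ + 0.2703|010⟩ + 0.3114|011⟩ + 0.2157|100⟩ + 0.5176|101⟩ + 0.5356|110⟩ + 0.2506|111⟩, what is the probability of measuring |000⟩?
0.07812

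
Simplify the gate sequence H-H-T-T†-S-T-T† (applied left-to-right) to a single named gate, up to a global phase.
S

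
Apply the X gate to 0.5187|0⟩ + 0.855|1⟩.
0.855|0⟩ + 0.5187|1⟩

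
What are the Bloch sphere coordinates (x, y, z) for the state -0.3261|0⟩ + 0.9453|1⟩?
(-0.6165, 0, -0.7873)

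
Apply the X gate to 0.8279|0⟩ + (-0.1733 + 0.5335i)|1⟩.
(-0.1733 + 0.5335i)|0⟩ + 0.8279|1⟩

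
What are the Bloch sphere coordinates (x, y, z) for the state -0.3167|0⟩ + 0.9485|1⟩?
(-0.6008, 0, -0.7994)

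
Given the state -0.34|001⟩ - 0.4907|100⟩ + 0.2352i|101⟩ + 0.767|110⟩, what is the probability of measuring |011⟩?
0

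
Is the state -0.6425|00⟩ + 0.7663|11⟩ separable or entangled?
Entangled

Writing the state as a|00⟩ + b|01⟩ + c|10⟩ + d|11⟩, it is a product state iff ad − bc = 0.
Here (a, b, c, d) = (-0.6425, 0, 0, 0.7663): ad − bc = (-0.6425)(0.7663) − (0)(0) = -0.4923 ≠ 0, so the state is entangled.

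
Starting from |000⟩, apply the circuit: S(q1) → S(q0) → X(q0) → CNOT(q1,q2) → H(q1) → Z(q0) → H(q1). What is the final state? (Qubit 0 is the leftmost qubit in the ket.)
-|100⟩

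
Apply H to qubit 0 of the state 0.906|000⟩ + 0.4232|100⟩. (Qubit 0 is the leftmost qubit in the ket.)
0.9399|000⟩ + 0.3414|100⟩

H on qubit 0 mixes each pair of kets that differ only in qubit 0: amplitudes (a, b) of (|…0…⟩, |…1…⟩) become ((a + b)/√2, (a − b)/√2). Kets absent from the input have amplitude 0.
(|000⟩, |100⟩): (a, b) = (0.906, 0.4232) → (0.9399, 0.3414)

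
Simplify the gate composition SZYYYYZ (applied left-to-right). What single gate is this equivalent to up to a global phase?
S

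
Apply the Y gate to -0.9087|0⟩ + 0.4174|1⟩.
-0.4174i|0⟩ - 0.9087i|1⟩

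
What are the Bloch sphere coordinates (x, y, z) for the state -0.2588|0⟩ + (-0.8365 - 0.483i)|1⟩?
(0.433, 0.25, -0.866)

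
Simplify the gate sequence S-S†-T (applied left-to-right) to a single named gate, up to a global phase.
T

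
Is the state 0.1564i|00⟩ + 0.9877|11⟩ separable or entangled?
Entangled

Writing the state as a|00⟩ + b|01⟩ + c|10⟩ + d|11⟩, it is a product state iff ad − bc = 0.
Here (a, b, c, d) = (0.1564i, 0, 0, 0.9877): ad − bc = (0.1564i)(0.9877) − (0)(0) = 0.1545i ≠ 0, so the state is entangled.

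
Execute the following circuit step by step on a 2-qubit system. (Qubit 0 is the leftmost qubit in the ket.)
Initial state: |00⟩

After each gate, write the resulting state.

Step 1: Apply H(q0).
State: 1/√2|00⟩ + 1/√2|10⟩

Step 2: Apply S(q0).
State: 1/√2|00⟩ + (1/√2)i|10⟩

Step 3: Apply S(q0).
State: 1/√2|00⟩ - 1/√2|10⟩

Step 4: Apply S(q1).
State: 1/√2|00⟩ - 1/√2|10⟩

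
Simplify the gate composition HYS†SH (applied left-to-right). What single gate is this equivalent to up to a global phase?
Y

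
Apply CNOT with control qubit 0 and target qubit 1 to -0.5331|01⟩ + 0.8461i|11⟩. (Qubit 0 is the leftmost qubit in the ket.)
-0.5331|01⟩ + 0.8461i|10⟩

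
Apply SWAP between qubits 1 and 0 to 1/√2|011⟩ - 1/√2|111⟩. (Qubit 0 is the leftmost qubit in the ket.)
1/√2|101⟩ - 1/√2|111⟩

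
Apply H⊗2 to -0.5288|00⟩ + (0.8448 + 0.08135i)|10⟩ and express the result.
(0.158 + 0.04068i)|00⟩ + (0.158 + 0.04068i)|01⟩ + (-0.6868 - 0.04068i)|10⟩ + (-0.6868 - 0.04068i)|11⟩

H⊗2 gives amp(|y⟩) = (1/2) Σ_x (−1)^(x·y) amp(|x⟩), where x·y is the number of positions in which both x and y have a 1.
|00⟩: (-0.5288 + (0.8448 + 0.08135i))/2 = (0.158 + 0.04068i)
|01⟩: (-0.5288 + (0.8448 + 0.08135i))/2 = (0.158 + 0.04068i)
|10⟩: (-0.5288 - (0.8448 + 0.08135i))/2 = (-0.6868 - 0.04068i)
|11⟩: (-0.5288 - (0.8448 + 0.08135i))/2 = (-0.6868 - 0.04068i)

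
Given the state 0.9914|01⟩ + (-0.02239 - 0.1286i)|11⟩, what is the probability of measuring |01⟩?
0.9829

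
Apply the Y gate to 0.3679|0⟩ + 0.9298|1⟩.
-0.9298i|0⟩ + 0.3679i|1⟩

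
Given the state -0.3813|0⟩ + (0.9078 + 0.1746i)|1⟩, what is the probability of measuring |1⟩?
0.8546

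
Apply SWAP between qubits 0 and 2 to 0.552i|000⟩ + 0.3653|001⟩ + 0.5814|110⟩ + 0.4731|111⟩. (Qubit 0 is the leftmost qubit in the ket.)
0.552i|000⟩ + 0.5814|011⟩ + 0.3653|100⟩ + 0.4731|111⟩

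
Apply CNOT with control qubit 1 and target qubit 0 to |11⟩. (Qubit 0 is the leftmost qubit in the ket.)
|01⟩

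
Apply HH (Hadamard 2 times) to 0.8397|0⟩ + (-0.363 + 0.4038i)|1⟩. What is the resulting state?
0.8397|0⟩ + (-0.363 + 0.4038i)|1⟩

H² = I, so an even number of Hadamards cancels: H^2 = I and the state is unchanged.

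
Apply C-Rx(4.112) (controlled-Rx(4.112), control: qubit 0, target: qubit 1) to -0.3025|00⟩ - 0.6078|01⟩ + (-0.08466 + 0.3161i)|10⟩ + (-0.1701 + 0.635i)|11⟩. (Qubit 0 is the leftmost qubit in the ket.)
-0.3025|00⟩ - 0.6078|01⟩ + (0.6012 + 0.003042i)|10⟩ + (0.3589 - 0.2213i)|11⟩

C-Rx(4.112) leaves the control-|0⟩ kets |00⟩, |01⟩ unchanged and applies Rx(4.112) to qubit 1 on the control-|1⟩ pair (|10⟩, |11⟩).
Rx(4.112) = [[cos(θ/2), −i·sin(θ/2)], [−i·sin(θ/2), cos(θ/2)]]; θ = 4.112, cos(θ/2) ≈ -0.466389, sin(θ/2) ≈ 0.88458.
With a = amp(|10⟩) = (-0.08466 + 0.3161i) and b = amp(|11⟩) = (-0.1701 + 0.635i):
new amp(|10⟩) = (-0.466389)·a + (-0.88458i)·b = (0.6012 + 0.003042i)
new amp(|11⟩) = (-0.88458i)·a + (-0.466389)·b = (0.3589 - 0.2213i)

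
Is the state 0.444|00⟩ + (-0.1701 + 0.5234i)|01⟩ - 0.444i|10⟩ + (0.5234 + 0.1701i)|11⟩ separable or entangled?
Separable

Writing the state as a|00⟩ + b|01⟩ + c|10⟩ + d|11⟩, it is a product state iff ad − bc = 0.
Here (a, b, c, d) = (0.444, (-0.1701 + 0.5234i), -0.444i, (0.5234 + 0.1701i)): ad − bc = (0.444)(0.5234 + 0.1701i) − (-0.1701 + 0.5234i)(-0.444i) = 0, so the state is separable.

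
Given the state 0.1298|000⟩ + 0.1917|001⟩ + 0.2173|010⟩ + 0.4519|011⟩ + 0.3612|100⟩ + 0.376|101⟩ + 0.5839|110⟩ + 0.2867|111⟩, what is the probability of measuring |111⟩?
0.0822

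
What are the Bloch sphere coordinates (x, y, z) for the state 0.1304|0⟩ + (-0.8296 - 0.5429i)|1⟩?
(-0.2164, -0.1416, -0.966)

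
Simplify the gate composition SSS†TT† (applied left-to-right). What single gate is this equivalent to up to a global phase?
S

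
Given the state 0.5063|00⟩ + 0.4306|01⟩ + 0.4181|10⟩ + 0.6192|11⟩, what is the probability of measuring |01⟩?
0.1854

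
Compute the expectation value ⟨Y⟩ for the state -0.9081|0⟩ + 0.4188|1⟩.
0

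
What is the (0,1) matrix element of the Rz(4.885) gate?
0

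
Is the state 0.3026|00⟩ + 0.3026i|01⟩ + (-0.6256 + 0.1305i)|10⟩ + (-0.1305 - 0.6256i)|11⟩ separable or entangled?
Separable

Writing the state as a|00⟩ + b|01⟩ + c|10⟩ + d|11⟩, it is a product state iff ad − bc = 0.
Here (a, b, c, d) = (0.3026, 0.3026i, (-0.6256 + 0.1305i), (-0.1305 - 0.6256i)): ad − bc = (0.3026)(-0.1305 - 0.6256i) − (0.3026i)(-0.6256 + 0.1305i) = 0, so the state is separable.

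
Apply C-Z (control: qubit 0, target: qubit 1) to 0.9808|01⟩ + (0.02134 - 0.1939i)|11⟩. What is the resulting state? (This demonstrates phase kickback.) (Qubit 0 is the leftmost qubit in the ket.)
0.9808|01⟩ + (-0.02134 + 0.1939i)|11⟩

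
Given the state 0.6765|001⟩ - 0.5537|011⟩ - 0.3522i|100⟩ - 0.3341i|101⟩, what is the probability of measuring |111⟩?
0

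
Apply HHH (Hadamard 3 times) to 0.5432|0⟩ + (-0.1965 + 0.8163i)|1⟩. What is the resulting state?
(0.2452 + 0.5772i)|0⟩ + (0.523 - 0.5772i)|1⟩

H² = I, so H^3 = H: a single Hadamard. With (a, b) = (0.5432, (-0.1965 + 0.8163i)), H gives ((a + b)/√2, (a − b)/√2) = ((0.2452 + 0.5772i), (0.523 - 0.5772i)).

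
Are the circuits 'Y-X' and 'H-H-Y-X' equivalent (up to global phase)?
Yes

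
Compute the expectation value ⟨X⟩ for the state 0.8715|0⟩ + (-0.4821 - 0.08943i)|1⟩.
-0.8403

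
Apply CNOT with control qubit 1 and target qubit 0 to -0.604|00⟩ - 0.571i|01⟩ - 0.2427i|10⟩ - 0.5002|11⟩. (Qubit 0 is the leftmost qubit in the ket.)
-0.604|00⟩ - 0.5002|01⟩ - 0.2427i|10⟩ - 0.571i|11⟩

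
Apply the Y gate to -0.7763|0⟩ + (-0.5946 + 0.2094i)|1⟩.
(0.2094 + 0.5946i)|0⟩ - 0.7763i|1⟩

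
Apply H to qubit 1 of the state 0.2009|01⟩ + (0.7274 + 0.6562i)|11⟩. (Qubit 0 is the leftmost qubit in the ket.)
0.1421|00⟩ - 0.1421|01⟩ + (0.5143 + 0.464i)|10⟩ + (-0.5143 - 0.464i)|11⟩

H on qubit 1 mixes each pair of kets that differ only in qubit 1: amplitudes (a, b) of (|…0…⟩, |…1…⟩) become ((a + b)/√2, (a − b)/√2). Kets absent from the input have amplitude 0.
(|00⟩, |01⟩): (a, b) = (0, 0.2009) → (0.1421, -0.1421)
(|10⟩, |11⟩): (a, b) = (0, (0.7274 + 0.6562i)) → ((0.5143 + 0.464i), (-0.5143 - 0.464i))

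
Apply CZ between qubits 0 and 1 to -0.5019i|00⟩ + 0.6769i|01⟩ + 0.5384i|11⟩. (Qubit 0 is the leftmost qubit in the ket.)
-0.5019i|00⟩ + 0.6769i|01⟩ - 0.5384i|11⟩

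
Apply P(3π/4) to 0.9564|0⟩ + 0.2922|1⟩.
0.9564|0⟩ + (-0.2066 + 0.2066i)|1⟩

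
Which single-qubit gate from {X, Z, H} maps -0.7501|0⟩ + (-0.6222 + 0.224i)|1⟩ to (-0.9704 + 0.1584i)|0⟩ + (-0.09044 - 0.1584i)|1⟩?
H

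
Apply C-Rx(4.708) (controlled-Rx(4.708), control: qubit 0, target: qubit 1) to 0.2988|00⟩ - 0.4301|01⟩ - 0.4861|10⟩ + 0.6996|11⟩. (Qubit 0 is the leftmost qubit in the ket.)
0.2988|00⟩ - 0.4301|01⟩ + (0.343 - 0.4958i)|10⟩ + (-0.4936 + 0.3445i)|11⟩

C-Rx(4.708) leaves the control-|0⟩ kets |00⟩, |01⟩ unchanged and applies Rx(4.708) to qubit 1 on the control-|1⟩ pair (|10⟩, |11⟩).
Rx(4.708) = [[cos(θ/2), −i·sin(θ/2)], [−i·sin(θ/2), cos(θ/2)]]; θ = 4.708, cos(θ/2) ≈ -0.705553, sin(θ/2) ≈ 0.708657.
With a = amp(|10⟩) = -0.4861 and b = amp(|11⟩) = 0.6996:
new amp(|10⟩) = (-0.705553)·a + (-0.708657i)·b = (0.343 - 0.4958i)
new amp(|11⟩) = (-0.708657i)·a + (-0.705553)·b = (-0.4936 + 0.3445i)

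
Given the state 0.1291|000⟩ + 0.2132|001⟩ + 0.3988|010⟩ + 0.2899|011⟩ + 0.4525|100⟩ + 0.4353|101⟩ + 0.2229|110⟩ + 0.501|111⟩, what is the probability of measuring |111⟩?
0.251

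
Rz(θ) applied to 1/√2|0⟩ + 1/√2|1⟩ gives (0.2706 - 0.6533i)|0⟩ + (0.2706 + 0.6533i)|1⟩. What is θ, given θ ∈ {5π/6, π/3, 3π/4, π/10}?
3π/4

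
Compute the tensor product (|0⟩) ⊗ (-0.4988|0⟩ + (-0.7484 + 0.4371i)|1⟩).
-0.4988|00⟩ + (-0.7484 + 0.4371i)|01⟩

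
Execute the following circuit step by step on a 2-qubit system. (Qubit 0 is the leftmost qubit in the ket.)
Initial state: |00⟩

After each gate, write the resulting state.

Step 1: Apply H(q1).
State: 1/√2|00⟩ + 1/√2|01⟩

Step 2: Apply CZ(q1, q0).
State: 1/√2|00⟩ + 1/√2|01⟩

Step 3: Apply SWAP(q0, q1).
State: 1/√2|00⟩ + 1/√2|10⟩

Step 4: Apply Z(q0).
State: 1/√2|00⟩ - 1/√2|10⟩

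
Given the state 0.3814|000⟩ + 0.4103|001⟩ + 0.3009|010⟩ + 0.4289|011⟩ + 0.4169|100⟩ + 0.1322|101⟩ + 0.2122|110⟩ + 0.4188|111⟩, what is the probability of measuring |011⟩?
0.184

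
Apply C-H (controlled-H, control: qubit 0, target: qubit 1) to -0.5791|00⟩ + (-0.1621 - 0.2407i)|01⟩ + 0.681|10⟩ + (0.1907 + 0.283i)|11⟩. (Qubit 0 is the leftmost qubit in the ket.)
-0.5791|00⟩ + (-0.1621 - 0.2407i)|01⟩ + (0.6164 + 0.2001i)|10⟩ + (0.3467 - 0.2001i)|11⟩

C-H leaves the control-|0⟩ kets |00⟩, |01⟩ unchanged and applies H to qubit 1 on the control-|1⟩ pair (|10⟩, |11⟩).
H = [[1/√2, 1/√2], [1/√2, -1/√2]].
With a = amp(|10⟩) = 0.681 and b = amp(|11⟩) = (0.1907 + 0.283i):
new amp(|10⟩) = (1/√2)·a + (1/√2)·b = (0.6164 + 0.2001i)
new amp(|11⟩) = (1/√2)·a + (-1/√2)·b = (0.3467 - 0.2001i)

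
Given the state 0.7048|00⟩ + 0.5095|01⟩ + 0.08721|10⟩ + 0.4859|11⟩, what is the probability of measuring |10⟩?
0.007606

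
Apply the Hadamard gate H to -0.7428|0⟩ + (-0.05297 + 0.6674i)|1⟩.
(-0.5627 + 0.4719i)|0⟩ + (-0.4878 - 0.4719i)|1⟩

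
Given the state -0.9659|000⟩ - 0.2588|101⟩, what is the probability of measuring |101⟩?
0.06698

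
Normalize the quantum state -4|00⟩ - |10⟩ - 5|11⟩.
-0.6172|00⟩ - 0.1543|10⟩ - 0.7715|11⟩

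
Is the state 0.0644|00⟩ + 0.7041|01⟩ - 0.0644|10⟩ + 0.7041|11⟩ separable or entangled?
Entangled

Writing the state as a|00⟩ + b|01⟩ + c|10⟩ + d|11⟩, it is a product state iff ad − bc = 0.
Here (a, b, c, d) = (0.0644, 0.7041, -0.0644, 0.7041): ad − bc = (0.0644)(0.7041) − (0.7041)(-0.0644) = 0.09069 ≠ 0, so the state is entangled.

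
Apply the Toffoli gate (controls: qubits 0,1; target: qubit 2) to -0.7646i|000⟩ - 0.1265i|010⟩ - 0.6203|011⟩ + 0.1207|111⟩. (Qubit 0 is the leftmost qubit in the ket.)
-0.7646i|000⟩ - 0.1265i|010⟩ - 0.6203|011⟩ + 0.1207|110⟩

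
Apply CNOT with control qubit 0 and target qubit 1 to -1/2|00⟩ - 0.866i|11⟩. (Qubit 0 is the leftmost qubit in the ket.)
-1/2|00⟩ - 0.866i|10⟩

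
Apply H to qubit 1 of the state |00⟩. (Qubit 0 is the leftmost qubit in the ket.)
1/√2|00⟩ + 1/√2|01⟩

H on qubit 1 mixes each pair of kets that differ only in qubit 1: amplitudes (a, b) of (|…0…⟩, |…1…⟩) become ((a + b)/√2, (a − b)/√2). Kets absent from the input have amplitude 0.
(|00⟩, |01⟩): (a, b) = (1, 0) → (1/√2, 1/√2)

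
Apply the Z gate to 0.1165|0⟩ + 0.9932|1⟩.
0.1165|0⟩ - 0.9932|1⟩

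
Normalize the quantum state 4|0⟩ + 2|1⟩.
0.8944|0⟩ + 1/√5|1⟩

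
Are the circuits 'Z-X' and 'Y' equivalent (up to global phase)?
Yes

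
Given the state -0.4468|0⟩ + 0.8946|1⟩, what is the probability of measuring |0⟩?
0.1996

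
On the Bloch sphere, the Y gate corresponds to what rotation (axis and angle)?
Rotation by π around the y-axis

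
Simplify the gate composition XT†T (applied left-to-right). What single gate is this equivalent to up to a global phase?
X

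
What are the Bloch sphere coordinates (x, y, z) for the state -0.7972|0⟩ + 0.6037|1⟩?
(-0.9625, 0, 0.2711)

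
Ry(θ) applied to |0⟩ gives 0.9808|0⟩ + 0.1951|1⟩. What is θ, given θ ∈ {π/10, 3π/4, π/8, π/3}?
π/8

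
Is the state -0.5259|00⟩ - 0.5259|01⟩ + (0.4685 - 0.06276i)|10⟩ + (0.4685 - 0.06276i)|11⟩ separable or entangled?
Separable

Writing the state as a|00⟩ + b|01⟩ + c|10⟩ + d|11⟩, it is a product state iff ad − bc = 0.
Here (a, b, c, d) = (-0.5259, -0.5259, (0.4685 - 0.06276i), (0.4685 - 0.06276i)): ad − bc = (-0.5259)(0.4685 - 0.06276i) − (-0.5259)(0.4685 - 0.06276i) = 0, so the state is separable.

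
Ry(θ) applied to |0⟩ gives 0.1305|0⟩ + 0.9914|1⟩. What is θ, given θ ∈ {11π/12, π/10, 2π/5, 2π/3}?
11π/12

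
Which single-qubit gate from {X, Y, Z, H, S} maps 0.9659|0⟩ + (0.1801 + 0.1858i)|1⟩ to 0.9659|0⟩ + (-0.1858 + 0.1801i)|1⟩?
S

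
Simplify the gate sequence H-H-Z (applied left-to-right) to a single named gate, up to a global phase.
Z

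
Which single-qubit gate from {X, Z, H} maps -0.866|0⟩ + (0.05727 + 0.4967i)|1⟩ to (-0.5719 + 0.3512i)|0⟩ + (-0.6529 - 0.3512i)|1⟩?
H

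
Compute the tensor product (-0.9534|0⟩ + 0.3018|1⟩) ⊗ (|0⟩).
-0.9534|00⟩ + 0.3018|10⟩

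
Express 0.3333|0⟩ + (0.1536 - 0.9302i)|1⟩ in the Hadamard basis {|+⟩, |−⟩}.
(0.3443 - 0.6578i)|+⟩ + (0.1271 + 0.6578i)|−⟩

With |ψ⟩ = α|0⟩ + β|1⟩, the Hadamard-basis coefficients are ⟨+|ψ⟩ = (α + β)/√2 and ⟨−|ψ⟩ = (α − β)/√2.
Here α = 0.3333, β = (0.1536 - 0.9302i): (α + β)/√2 = (0.3443 - 0.6578i), (α − β)/√2 = (0.1271 + 0.6578i).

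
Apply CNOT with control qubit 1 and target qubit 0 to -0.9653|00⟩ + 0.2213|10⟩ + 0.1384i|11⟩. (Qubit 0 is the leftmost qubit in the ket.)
-0.9653|00⟩ + 0.1384i|01⟩ + 0.2213|10⟩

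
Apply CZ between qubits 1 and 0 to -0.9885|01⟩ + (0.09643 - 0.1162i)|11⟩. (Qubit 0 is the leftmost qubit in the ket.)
-0.9885|01⟩ + (-0.09643 + 0.1162i)|11⟩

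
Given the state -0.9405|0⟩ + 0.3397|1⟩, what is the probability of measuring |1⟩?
0.1154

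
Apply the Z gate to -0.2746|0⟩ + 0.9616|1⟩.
-0.2746|0⟩ - 0.9616|1⟩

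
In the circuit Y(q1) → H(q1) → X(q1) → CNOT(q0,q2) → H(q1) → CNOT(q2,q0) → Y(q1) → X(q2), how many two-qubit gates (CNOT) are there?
2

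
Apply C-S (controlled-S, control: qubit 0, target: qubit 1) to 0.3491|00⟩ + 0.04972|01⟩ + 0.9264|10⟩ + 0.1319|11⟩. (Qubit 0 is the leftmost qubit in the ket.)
0.3491|00⟩ + 0.04972|01⟩ + 0.9264|10⟩ + 0.1319i|11⟩

C-S leaves the control-|0⟩ kets |00⟩, |01⟩ unchanged and applies S to qubit 1 on the control-|1⟩ pair (|10⟩, |11⟩).
S = [[1, 0], [0, i]].
With a = amp(|10⟩) = 0.9264 and b = amp(|11⟩) = 0.1319:
new amp(|10⟩) = (1)·a = 0.9264
new amp(|11⟩) = (i)·b = 0.1319i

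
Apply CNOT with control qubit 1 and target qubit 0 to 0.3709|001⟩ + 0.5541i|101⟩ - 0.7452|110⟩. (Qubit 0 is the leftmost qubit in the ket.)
0.3709|001⟩ - 0.7452|010⟩ + 0.5541i|101⟩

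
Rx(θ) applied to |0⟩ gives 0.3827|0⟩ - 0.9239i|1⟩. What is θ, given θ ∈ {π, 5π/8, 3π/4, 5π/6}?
3π/4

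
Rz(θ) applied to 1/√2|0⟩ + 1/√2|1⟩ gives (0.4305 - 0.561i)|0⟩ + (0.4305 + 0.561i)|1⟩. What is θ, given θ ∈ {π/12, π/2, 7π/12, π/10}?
7π/12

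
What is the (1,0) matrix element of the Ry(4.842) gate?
0.6598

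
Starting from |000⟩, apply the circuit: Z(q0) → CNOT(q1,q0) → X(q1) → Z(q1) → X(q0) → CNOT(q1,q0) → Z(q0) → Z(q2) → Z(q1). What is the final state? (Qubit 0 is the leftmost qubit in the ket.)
|010⟩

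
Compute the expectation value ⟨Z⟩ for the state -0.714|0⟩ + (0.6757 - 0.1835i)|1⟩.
0.01955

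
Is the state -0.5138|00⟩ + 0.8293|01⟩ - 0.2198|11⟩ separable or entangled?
Entangled

Writing the state as a|00⟩ + b|01⟩ + c|10⟩ + d|11⟩, it is a product state iff ad − bc = 0.
Here (a, b, c, d) = (-0.5138, 0.8293, 0, -0.2198): ad − bc = (-0.5138)(-0.2198) − (0.8293)(0) = 0.1129 ≠ 0, so the state is entangled.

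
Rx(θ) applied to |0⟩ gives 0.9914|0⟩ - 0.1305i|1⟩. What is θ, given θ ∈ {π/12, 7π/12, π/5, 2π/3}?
π/12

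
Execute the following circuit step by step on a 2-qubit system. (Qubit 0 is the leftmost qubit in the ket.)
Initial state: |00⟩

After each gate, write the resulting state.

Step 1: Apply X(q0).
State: |10⟩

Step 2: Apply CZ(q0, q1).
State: |10⟩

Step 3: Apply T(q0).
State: (1/√2 + (1/√2)i)|10⟩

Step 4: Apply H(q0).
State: (1/2 + (1/2)i)|00⟩ + (-1/2 - (1/2)i)|10⟩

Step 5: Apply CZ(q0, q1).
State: (1/2 + (1/2)i)|00⟩ + (-1/2 - (1/2)i)|10⟩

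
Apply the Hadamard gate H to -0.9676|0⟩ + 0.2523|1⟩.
-0.5058|0⟩ - 0.8626|1⟩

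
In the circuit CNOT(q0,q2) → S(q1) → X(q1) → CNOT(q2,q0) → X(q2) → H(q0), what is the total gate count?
6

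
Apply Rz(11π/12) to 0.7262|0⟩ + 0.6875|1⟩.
(0.09479 - 0.72i)|0⟩ + (0.08974 + 0.6816i)|1⟩

Rz(11π/12) = [[e^(−iθ/2), 0], [0, e^(iθ/2)]] with e^(±iθ/2) = cos(θ/2) ± i·sin(θ/2); θ = 11π/12, cos(θ/2) ≈ 0.130526, sin(θ/2) ≈ 0.991445.
With a = amp(|0⟩) = 0.7262 and b = amp(|1⟩) = 0.6875:
new amp(|0⟩) = (0.130526 - 0.991445i)·a = (0.09479 - 0.72i)
new amp(|1⟩) = (0.130526 + 0.991445i)·b = (0.08974 + 0.6816i)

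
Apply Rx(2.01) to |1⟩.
-0.8442i|0⟩ + 0.5361|1⟩

Rx(2.01) = [[cos(θ/2), −i·sin(θ/2)], [−i·sin(θ/2), cos(θ/2)]]; θ = 2.01, cos(θ/2) ≈ 0.536088, sin(θ/2) ≈ 0.844162.
With a = amp(|0⟩) = 0 and b = amp(|1⟩) = 1:
new amp(|0⟩) = (0.536088)·a + (-0.844162i)·b = -0.8442i
new amp(|1⟩) = (-0.844162i)·a + (0.536088)·b = 0.5361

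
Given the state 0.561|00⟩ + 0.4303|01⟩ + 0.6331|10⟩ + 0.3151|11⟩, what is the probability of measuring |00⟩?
0.3147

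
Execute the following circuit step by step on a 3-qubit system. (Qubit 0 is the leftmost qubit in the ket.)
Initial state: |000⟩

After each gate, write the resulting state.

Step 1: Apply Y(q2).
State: i|001⟩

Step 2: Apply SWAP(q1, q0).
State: i|001⟩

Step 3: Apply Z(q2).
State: -i|001⟩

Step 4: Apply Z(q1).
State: -i|001⟩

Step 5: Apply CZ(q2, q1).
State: -i|001⟩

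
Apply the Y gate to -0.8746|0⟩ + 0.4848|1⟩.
-0.4848i|0⟩ - 0.8746i|1⟩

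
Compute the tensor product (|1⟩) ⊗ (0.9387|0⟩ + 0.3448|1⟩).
0.9387|10⟩ + 0.3448|11⟩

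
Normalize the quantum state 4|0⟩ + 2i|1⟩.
0.8944|0⟩ + (1/√5)i|1⟩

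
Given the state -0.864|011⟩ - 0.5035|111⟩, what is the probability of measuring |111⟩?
0.2535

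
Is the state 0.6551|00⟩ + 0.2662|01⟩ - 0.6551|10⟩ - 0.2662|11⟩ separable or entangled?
Separable

Writing the state as a|00⟩ + b|01⟩ + c|10⟩ + d|11⟩, it is a product state iff ad − bc = 0.
Here (a, b, c, d) = (0.6551, 0.2662, -0.6551, -0.2662): ad − bc = (0.6551)(-0.2662) − (0.2662)(-0.6551) = 0, so the state is separable.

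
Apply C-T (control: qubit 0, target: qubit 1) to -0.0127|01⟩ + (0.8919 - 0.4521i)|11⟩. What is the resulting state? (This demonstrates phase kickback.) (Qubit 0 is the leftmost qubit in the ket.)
-0.0127|01⟩ + (0.9504 + 0.311i)|11⟩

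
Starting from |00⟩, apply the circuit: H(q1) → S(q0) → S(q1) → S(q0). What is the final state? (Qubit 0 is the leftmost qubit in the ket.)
1/√2|00⟩ + (1/√2)i|01⟩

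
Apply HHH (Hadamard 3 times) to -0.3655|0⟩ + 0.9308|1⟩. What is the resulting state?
0.3997|0⟩ - 0.9166|1⟩

H² = I, so H^3 = H: a single Hadamard. With (a, b) = (-0.3655, 0.9308), H gives ((a + b)/√2, (a − b)/√2) = (0.3997, -0.9166).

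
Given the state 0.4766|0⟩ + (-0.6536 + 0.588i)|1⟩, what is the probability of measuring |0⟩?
0.2271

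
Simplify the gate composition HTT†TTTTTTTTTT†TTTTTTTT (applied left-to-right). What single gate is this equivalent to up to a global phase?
H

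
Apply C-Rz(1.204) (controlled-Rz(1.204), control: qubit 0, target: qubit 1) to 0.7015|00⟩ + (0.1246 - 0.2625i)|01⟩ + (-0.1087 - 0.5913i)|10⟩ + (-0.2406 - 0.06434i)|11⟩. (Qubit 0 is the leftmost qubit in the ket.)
0.7015|00⟩ + (0.1246 - 0.2625i)|01⟩ + (-0.4244 - 0.4258i)|10⟩ + (-0.1619 - 0.1893i)|11⟩

C-Rz(1.204) leaves the control-|0⟩ kets |00⟩, |01⟩ unchanged and applies Rz(1.204) to qubit 1 on the control-|1⟩ pair (|10⟩, |11⟩).
Rz(1.204) = [[e^(−iθ/2), 0], [0, e^(iθ/2)]] with e^(±iθ/2) = cos(θ/2) ± i·sin(θ/2); θ = 1.204, cos(θ/2) ≈ 0.824205, sin(θ/2) ≈ 0.566292.
With a = amp(|10⟩) = (-0.1087 - 0.5913i) and b = amp(|11⟩) = (-0.2406 - 0.06434i):
new amp(|10⟩) = (0.824205 - 0.566292i)·a = (-0.4244 - 0.4258i)
new amp(|11⟩) = (0.824205 + 0.566292i)·b = (-0.1619 - 0.1893i)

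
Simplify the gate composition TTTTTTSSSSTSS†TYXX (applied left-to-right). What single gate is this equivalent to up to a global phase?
Y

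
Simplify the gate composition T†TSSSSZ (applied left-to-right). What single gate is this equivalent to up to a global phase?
Z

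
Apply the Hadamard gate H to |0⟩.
1/√2|0⟩ + 1/√2|1⟩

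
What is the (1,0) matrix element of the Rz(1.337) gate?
0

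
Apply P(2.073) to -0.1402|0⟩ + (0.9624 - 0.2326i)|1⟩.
-0.1402|0⟩ + (-0.2594 + 0.9555i)|1⟩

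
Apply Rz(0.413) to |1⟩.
(0.9788 + 0.205i)|1⟩

Rz(0.413) = [[e^(−iθ/2), 0], [0, e^(iθ/2)]] with e^(±iθ/2) = cos(θ/2) ± i·sin(θ/2); θ = 0.413, cos(θ/2) ≈ 0.978755, sin(θ/2) ≈ 0.205036.
With a = amp(|0⟩) = 0 and b = amp(|1⟩) = 1:
new amp(|0⟩) = (0.978755 - 0.205036i)·a = 0
new amp(|1⟩) = (0.978755 + 0.205036i)·b = (0.9788 + 0.205i)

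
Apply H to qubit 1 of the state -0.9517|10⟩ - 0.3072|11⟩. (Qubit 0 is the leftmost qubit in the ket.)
-0.8902|10⟩ - 0.4557|11⟩

H on qubit 1 mixes each pair of kets that differ only in qubit 1: amplitudes (a, b) of (|…0…⟩, |…1…⟩) become ((a + b)/√2, (a − b)/√2). Kets absent from the input have amplitude 0.
(|10⟩, |11⟩): (a, b) = (-0.9517, -0.3072) → (-0.8902, -0.4557)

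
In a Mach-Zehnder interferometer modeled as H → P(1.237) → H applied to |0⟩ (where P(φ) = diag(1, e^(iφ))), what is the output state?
(0.6638 + 0.4724i)|0⟩ + (0.3362 - 0.4724i)|1⟩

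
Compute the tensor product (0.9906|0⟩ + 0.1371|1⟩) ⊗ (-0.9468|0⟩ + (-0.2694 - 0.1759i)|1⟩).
-0.9379|00⟩ + (-0.2669 - 0.1742i)|01⟩ - 0.1298|10⟩ + (-0.03693 - 0.02412i)|11⟩

amp(|b₁b₂…⟩) = product of the factor amplitudes for bits b₁, b₂, …; only kets whose every factor amplitude is nonzero survive.
|00⟩: (0.9906)(-0.9468) = -0.9379
|01⟩: (0.9906)(-0.2694 - 0.1759i) = (-0.2669 - 0.1742i)
|10⟩: (0.1371)(-0.9468) = -0.1298
|11⟩: (0.1371)(-0.2694 - 0.1759i) = (-0.03693 - 0.02412i)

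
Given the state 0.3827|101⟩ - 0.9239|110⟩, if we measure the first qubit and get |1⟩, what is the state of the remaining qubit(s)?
0.3827|01⟩ - 0.9239|10⟩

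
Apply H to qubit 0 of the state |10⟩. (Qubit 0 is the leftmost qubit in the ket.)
1/√2|00⟩ - 1/√2|10⟩

H on qubit 0 mixes each pair of kets that differ only in qubit 0: amplitudes (a, b) of (|…0…⟩, |…1…⟩) become ((a + b)/√2, (a − b)/√2). Kets absent from the input have amplitude 0.
(|00⟩, |10⟩): (a, b) = (0, 1) → (1/√2, -1/√2)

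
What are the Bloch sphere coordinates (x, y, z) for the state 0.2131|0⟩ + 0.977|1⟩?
(0.4164, 0, -0.9091)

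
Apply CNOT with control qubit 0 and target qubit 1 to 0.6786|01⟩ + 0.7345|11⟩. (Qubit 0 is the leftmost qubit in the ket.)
0.6786|01⟩ + 0.7345|10⟩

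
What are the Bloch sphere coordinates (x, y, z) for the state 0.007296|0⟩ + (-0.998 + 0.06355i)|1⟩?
(-0.01456, 0.0009273, -1)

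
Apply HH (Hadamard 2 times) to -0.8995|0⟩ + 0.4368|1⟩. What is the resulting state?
-0.8995|0⟩ + 0.4368|1⟩

H² = I, so an even number of Hadamards cancels: H^2 = I and the state is unchanged.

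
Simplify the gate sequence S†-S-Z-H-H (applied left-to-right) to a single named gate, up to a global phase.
Z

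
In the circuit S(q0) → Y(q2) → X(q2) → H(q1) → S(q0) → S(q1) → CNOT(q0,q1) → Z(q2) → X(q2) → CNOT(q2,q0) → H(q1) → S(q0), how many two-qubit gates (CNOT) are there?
2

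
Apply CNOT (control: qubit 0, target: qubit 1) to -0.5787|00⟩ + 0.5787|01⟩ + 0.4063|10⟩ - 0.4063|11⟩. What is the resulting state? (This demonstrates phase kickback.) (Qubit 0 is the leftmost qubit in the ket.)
-0.5787|00⟩ + 0.5787|01⟩ - 0.4063|10⟩ + 0.4063|11⟩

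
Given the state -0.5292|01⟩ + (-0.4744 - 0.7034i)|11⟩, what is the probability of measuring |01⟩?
0.2801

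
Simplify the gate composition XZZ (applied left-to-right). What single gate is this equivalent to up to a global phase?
X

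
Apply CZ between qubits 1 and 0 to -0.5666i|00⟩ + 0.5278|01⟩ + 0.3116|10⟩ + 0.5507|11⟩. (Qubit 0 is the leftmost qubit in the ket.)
-0.5666i|00⟩ + 0.5278|01⟩ + 0.3116|10⟩ - 0.5507|11⟩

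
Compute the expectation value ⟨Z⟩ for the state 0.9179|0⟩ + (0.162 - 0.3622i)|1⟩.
0.6851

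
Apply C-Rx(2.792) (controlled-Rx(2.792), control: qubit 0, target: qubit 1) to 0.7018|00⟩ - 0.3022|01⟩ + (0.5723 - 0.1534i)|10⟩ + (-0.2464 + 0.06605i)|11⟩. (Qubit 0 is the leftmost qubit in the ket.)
0.7018|00⟩ - 0.3022|01⟩ + (0.1646 + 0.216i)|10⟩ + (-0.1939 - 0.5521i)|11⟩

C-Rx(2.792) leaves the control-|0⟩ kets |00⟩, |01⟩ unchanged and applies Rx(2.792) to qubit 1 on the control-|1⟩ pair (|10⟩, |11⟩).
Rx(2.792) = [[cos(θ/2), −i·sin(θ/2)], [−i·sin(θ/2), cos(θ/2)]]; θ = 2.792, cos(θ/2) ≈ 0.173908, sin(θ/2) ≈ 0.984762.
With a = amp(|10⟩) = (0.5723 - 0.1534i) and b = amp(|11⟩) = (-0.2464 + 0.06605i):
new amp(|10⟩) = (0.173908)·a + (-0.984762i)·b = (0.1646 + 0.216i)
new amp(|11⟩) = (-0.984762i)·a + (0.173908)·b = (-0.1939 - 0.5521i)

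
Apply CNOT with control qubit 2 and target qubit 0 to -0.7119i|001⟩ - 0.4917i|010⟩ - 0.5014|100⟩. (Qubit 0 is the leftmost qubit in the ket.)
-0.4917i|010⟩ - 0.5014|100⟩ - 0.7119i|101⟩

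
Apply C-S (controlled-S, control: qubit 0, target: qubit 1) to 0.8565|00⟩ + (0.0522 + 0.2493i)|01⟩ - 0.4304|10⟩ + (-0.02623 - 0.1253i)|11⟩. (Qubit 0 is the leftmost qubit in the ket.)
0.8565|00⟩ + (0.0522 + 0.2493i)|01⟩ - 0.4304|10⟩ + (0.1253 - 0.02623i)|11⟩

C-S leaves the control-|0⟩ kets |00⟩, |01⟩ unchanged and applies S to qubit 1 on the control-|1⟩ pair (|10⟩, |11⟩).
S = [[1, 0], [0, i]].
With a = amp(|10⟩) = -0.4304 and b = amp(|11⟩) = (-0.02623 - 0.1253i):
new amp(|10⟩) = (1)·a = -0.4304
new amp(|11⟩) = (i)·b = (0.1253 - 0.02623i)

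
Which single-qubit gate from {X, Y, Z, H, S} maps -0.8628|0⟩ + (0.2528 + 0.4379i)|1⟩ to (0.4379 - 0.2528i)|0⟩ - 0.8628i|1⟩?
Y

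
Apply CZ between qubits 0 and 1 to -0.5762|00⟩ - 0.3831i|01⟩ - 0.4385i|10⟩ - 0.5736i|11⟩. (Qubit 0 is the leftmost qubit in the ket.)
-0.5762|00⟩ - 0.3831i|01⟩ - 0.4385i|10⟩ + 0.5736i|11⟩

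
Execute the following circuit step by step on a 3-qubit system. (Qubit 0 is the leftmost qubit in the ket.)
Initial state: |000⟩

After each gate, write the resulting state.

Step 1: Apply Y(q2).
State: i|001⟩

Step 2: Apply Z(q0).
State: i|001⟩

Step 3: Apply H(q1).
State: (1/√2)i|001⟩ + (1/√2)i|011⟩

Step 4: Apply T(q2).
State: (-1/2 + (1/2)i)|001⟩ + (-1/2 + (1/2)i)|011⟩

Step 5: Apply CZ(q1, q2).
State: (-1/2 + (1/2)i)|001⟩ + (1/2 - (1/2)i)|011⟩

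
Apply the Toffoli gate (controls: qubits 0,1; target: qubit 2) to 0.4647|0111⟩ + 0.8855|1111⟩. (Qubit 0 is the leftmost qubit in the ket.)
0.4647|0111⟩ + 0.8855|1101⟩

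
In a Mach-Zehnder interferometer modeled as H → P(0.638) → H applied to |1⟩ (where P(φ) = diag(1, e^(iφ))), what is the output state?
(0.09836 - 0.2978i)|0⟩ + (0.9016 + 0.2978i)|1⟩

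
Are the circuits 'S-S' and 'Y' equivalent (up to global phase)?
No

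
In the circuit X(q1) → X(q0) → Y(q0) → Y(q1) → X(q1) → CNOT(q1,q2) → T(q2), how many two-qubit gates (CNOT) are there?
1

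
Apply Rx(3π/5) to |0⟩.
0.5878|0⟩ - 0.809i|1⟩

Rx(3π/5) = [[cos(θ/2), −i·sin(θ/2)], [−i·sin(θ/2), cos(θ/2)]]; θ = 3π/5, cos(θ/2) ≈ 0.587785, sin(θ/2) ≈ 0.809017.
With a = amp(|0⟩) = 1 and b = amp(|1⟩) = 0:
new amp(|0⟩) = (0.587785)·a + (-0.809017i)·b = 0.5878
new amp(|1⟩) = (-0.809017i)·a + (0.587785)·b = -0.809i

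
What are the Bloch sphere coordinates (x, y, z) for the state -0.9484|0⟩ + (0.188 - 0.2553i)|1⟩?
(-0.3566, 0.4843, 0.7989)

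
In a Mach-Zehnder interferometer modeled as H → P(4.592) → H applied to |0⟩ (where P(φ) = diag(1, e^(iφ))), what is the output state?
(0.44 - 0.4964i)|0⟩ + (0.56 + 0.4964i)|1⟩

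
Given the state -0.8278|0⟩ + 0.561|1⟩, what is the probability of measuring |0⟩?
0.6853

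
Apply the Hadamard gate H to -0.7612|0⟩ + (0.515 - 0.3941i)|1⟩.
(-0.1741 - 0.2787i)|0⟩ + (-0.9024 + 0.2787i)|1⟩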